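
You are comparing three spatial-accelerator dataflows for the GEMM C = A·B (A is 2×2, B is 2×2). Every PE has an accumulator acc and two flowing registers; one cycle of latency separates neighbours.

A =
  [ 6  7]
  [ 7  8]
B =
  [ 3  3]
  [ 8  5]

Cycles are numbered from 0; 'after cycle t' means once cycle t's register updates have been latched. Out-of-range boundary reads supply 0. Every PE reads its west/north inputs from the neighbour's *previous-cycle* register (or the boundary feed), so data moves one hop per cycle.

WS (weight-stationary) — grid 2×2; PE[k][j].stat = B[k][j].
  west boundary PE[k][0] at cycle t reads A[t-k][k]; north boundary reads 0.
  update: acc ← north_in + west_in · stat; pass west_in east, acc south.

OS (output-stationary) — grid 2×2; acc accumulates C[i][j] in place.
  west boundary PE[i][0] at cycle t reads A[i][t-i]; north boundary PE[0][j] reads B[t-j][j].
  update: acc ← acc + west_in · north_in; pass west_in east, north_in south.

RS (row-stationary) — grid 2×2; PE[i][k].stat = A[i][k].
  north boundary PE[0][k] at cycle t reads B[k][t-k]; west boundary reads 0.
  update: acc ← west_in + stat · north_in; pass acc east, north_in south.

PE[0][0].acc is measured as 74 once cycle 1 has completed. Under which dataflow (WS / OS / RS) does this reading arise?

dataflow = OS

Under WS (2×2), PE[0][0]:
  cycle 0: PE[0][0] → acc 18, east 6, south 18
  cycle 1: PE[0][0] → acc 21, east 7, south 21
Under OS (2×2), PE[0][0]:
  cycle 0: PE[0][0] → acc 18, east 6, south 3
  cycle 1: PE[0][0] → acc 74, east 7, south 8
Under RS (2×2), PE[0][0]:
  cycle 0: PE[0][0] → acc 18, east 18, south 3
  cycle 1: PE[0][0] → acc 18, east 18, south 3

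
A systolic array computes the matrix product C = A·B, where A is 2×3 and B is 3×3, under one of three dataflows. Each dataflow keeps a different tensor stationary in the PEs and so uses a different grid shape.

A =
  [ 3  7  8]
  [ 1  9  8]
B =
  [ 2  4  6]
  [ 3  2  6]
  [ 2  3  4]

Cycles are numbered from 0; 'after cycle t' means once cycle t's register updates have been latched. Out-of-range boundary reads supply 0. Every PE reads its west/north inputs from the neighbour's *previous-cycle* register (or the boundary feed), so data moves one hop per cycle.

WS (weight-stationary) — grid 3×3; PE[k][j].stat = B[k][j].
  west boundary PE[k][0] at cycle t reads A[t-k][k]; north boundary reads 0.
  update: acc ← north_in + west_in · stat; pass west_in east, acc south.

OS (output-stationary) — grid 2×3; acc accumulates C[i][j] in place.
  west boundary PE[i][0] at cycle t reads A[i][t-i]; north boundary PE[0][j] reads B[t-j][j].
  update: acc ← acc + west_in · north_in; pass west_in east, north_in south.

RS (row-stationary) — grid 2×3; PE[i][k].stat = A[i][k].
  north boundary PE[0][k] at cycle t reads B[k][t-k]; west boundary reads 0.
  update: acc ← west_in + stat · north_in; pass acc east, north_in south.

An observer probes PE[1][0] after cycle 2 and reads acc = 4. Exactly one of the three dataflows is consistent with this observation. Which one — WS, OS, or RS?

dataflow = RS

Under WS (3×3), PE[1][0]:
  [0] (1,0) acc=0 (h:0 v:0)
  [1] (1,0) acc=27 (h:7 v:27)
  [2] (1,0) acc=29 (h:9 v:29)
Under OS (2×3), PE[1][0]:
  [0] (1,0) acc=0 (h:0 v:0)
  [1] (1,0) acc=2 (h:1 v:2)
  [2] (1,0) acc=29 (h:9 v:3)
Under RS (2×3), PE[1][0]:
  [0] (1,0) acc=0 (h:0 v:0)
  [1] (1,0) acc=2 (h:2 v:2)
  [2] (1,0) acc=4 (h:4 v:4)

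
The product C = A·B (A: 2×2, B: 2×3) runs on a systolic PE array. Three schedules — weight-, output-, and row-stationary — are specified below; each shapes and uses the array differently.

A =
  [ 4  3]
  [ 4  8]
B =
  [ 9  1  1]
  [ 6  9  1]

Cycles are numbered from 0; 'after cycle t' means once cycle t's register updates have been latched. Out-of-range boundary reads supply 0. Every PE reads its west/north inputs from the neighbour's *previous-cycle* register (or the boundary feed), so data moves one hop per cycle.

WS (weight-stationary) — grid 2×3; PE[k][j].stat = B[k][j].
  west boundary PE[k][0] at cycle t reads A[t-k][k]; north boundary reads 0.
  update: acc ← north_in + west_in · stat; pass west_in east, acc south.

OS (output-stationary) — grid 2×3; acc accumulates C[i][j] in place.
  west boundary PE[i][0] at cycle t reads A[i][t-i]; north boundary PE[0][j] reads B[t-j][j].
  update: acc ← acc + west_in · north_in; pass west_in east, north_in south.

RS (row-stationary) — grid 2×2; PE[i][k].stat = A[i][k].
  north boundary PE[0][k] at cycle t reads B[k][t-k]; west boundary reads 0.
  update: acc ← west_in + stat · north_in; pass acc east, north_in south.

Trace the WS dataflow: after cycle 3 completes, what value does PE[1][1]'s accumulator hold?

PE[1][1].acc = 76

WS 2×3: PE[1][1] cycle-by-cycle (with neighbour feeds):
  step 0 · PE0,1: acc=0; fwd→0 fwd↓0
  step 0 · PE1,0: acc=0; fwd→0 fwd↓0
  step 0 · PE1,1: acc=0; fwd→0 fwd↓0
  step 1 · PE0,1: acc=4; fwd→4 fwd↓4
  step 1 · PE1,0: acc=54; fwd→3 fwd↓54
  step 1 · PE1,1: acc=0; fwd→0 fwd↓0
  step 2 · PE0,1: acc=4; fwd→4 fwd↓4
  step 2 · PE1,0: acc=84; fwd→8 fwd↓84
  step 2 · PE1,1: acc=31; fwd→3 fwd↓31
  step 3 · PE0,1: acc=0; fwd→0 fwd↓0
  step 3 · PE1,0: acc=0; fwd→0 fwd↓0
  step 3 · PE1,1: acc=76; fwd→8 fwd↓76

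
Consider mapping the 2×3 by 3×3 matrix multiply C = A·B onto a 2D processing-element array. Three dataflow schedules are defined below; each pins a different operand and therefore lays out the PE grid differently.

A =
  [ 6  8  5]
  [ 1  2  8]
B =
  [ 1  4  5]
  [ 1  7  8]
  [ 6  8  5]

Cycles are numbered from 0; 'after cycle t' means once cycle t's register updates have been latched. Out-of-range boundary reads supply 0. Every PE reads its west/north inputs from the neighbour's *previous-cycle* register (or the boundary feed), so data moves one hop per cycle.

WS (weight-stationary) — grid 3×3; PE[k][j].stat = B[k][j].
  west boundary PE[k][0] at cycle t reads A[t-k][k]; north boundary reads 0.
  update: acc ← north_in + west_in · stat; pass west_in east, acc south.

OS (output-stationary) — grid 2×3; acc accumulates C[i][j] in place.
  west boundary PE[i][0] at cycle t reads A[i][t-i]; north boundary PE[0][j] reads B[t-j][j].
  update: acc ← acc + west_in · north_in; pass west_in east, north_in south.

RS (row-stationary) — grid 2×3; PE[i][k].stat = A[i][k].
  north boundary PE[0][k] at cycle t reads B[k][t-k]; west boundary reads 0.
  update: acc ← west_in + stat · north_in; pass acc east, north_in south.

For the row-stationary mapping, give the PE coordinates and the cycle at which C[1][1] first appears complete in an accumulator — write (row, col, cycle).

RS: C[1][1] accumulates in PE[1][2]:
  after 0 — PE[1][2] acc=0, pass-E 0, pass-S 0
  after 1 — PE[1][2] acc=0, pass-E 0, pass-S 0
  after 2 — PE[1][2] acc=0, pass-E 0, pass-S 0
  after 3 — PE[1][2] acc=51, pass-E 51, pass-S 6
  after 4 — PE[1][2] acc=82, pass-E 82, pass-S 8

(row, col, cycle) = (1, 2, 4)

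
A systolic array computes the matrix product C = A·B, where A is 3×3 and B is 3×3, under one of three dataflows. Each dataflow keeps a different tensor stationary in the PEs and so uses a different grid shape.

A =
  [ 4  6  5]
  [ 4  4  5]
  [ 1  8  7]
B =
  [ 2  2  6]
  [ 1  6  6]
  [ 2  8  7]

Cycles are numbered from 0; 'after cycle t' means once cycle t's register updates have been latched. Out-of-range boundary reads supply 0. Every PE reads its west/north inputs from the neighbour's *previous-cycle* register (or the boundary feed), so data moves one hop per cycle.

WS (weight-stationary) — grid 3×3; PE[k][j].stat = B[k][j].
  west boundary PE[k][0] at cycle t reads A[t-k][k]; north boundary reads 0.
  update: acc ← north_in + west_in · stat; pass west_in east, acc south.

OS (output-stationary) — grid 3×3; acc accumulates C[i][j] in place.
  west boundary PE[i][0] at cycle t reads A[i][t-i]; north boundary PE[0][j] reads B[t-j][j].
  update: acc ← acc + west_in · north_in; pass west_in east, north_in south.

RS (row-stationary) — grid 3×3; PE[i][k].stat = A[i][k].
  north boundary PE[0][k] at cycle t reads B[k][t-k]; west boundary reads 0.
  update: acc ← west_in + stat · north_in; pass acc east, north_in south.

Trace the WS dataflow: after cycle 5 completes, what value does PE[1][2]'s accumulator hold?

WS on a 3×3 grid — tracing PE[1][2] and its feeders:
  t=0 PE[0][2]: acc=0 h=0 v=0
  t=0 PE[1][1]: acc=0 h=0 v=0
  t=0 PE[1][2]: acc=0 h=0 v=0
  t=1 PE[0][2]: acc=0 h=0 v=0
  t=1 PE[1][1]: acc=0 h=0 v=0
  t=1 PE[1][2]: acc=0 h=0 v=0
  t=2 PE[0][2]: acc=24 h=4 v=24
  t=2 PE[1][1]: acc=44 h=6 v=44
  t=2 PE[1][2]: acc=0 h=0 v=0
  t=3 PE[0][2]: acc=24 h=4 v=24
  t=3 PE[1][1]: acc=32 h=4 v=32
  t=3 PE[1][2]: acc=60 h=6 v=60
  t=4 PE[0][2]: acc=6 h=1 v=6
  t=4 PE[1][1]: acc=50 h=8 v=50
  t=4 PE[1][2]: acc=48 h=4 v=48
  t=5 PE[0][2]: acc=0 h=0 v=0
  t=5 PE[1][1]: acc=0 h=0 v=0
  t=5 PE[1][2]: acc=54 h=8 v=54

PE[1][2].acc = 54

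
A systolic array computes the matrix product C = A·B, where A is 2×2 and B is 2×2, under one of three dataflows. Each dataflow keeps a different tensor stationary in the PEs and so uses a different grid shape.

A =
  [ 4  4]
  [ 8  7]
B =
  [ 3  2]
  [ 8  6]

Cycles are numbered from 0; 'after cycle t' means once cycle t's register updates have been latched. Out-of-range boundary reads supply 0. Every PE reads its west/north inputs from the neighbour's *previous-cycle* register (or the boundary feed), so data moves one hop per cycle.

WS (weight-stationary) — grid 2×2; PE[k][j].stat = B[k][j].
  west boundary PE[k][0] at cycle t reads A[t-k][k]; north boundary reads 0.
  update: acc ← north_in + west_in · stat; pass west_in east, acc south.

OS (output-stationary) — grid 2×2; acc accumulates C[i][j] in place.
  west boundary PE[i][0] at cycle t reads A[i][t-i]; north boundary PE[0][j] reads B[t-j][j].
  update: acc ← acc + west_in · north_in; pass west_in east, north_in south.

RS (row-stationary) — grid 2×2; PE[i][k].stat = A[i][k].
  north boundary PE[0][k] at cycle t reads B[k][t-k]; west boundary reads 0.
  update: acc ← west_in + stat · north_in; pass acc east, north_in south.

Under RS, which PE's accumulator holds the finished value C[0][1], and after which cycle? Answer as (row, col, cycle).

RS: C[0][1] accumulates in PE[0][1]:
  after 0 — PE[0][1] acc=0, pass-E 0, pass-S 0
  after 1 — PE[0][1] acc=44, pass-E 44, pass-S 8
  after 2 — PE[0][1] acc=32, pass-E 32, pass-S 6

(row, col, cycle) = (0, 1, 2)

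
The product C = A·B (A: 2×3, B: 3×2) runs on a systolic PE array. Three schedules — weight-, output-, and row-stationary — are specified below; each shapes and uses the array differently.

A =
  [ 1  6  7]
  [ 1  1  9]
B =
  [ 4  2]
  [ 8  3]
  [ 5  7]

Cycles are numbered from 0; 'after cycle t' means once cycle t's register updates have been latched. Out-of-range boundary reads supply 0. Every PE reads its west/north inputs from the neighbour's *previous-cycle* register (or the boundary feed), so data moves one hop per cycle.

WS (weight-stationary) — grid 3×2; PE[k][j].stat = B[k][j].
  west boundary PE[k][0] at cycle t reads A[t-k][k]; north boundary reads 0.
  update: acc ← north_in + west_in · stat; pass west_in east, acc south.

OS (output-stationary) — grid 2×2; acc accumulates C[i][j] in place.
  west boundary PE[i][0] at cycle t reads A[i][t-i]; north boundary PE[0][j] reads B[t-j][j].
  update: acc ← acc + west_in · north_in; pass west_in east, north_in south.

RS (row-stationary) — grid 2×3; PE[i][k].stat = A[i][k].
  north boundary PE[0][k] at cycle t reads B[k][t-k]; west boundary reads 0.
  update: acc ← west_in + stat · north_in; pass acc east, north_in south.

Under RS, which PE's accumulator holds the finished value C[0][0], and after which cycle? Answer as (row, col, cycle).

Under RS, C[0][0] lands at PE[0][2]:
  [0] (0,2) acc=0 (h:0 v:0)
  [1] (0,2) acc=0 (h:0 v:0)
  [2] (0,2) acc=87 (h:87 v:5)

(row, col, cycle) = (0, 2, 2)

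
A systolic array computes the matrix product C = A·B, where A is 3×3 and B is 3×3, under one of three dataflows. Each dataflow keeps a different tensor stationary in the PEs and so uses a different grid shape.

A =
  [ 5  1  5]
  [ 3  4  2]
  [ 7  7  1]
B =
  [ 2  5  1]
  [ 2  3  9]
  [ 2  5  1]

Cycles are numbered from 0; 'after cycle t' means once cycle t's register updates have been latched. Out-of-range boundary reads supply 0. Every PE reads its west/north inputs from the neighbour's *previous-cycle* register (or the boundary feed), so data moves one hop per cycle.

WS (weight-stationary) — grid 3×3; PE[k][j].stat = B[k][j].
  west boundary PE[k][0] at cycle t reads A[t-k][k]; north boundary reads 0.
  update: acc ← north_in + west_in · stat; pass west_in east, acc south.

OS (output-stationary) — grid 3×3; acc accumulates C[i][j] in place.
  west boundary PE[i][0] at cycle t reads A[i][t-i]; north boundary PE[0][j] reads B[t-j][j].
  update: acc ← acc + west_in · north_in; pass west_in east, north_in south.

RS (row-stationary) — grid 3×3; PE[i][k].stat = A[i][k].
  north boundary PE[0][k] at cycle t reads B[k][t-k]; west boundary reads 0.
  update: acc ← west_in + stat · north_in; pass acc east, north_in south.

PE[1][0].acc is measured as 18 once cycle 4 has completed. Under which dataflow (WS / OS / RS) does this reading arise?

dataflow = OS

Under WS (3×3), PE[1][0]:
  0: (1,0).acc=0  regs=<0,0>
  1: (1,0).acc=12  regs=<1,12>
  2: (1,0).acc=14  regs=<4,14>
  3: (1,0).acc=28  regs=<7,28>
  4: (1,0).acc=0  regs=<0,0>
Under OS (3×3), PE[1][0]:
  0: (1,0).acc=0  regs=<0,0>
  1: (1,0).acc=6  regs=<3,2>
  2: (1,0).acc=14  regs=<4,2>
  3: (1,0).acc=18  regs=<2,2>
  4: (1,0).acc=18  regs=<0,0>
Under RS (3×3), PE[1][0]:
  0: (1,0).acc=0  regs=<0,0>
  1: (1,0).acc=6  regs=<6,2>
  2: (1,0).acc=15  regs=<15,5>
  3: (1,0).acc=3  regs=<3,1>
  4: (1,0).acc=0  regs=<0,0>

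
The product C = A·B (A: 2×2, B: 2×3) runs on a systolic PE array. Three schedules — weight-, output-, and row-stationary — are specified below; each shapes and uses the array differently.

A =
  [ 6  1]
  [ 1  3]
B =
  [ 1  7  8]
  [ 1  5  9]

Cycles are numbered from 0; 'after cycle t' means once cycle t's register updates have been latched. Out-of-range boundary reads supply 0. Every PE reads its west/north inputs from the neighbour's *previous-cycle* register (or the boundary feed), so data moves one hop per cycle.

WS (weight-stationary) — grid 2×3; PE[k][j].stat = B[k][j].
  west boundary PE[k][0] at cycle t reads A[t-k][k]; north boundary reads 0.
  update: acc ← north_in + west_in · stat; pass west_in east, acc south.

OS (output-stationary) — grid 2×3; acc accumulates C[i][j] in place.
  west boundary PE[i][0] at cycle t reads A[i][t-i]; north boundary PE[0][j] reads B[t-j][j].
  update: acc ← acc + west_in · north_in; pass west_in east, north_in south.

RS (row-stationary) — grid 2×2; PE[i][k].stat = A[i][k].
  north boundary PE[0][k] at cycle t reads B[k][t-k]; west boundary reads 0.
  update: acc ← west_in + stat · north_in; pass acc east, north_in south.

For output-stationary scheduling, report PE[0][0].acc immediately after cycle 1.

PE[0][0].acc = 7

OS on a 2×3 grid — tracing PE[0][0] and its feeders:
  after 0 — PE[0][0] acc=6, pass-E 6, pass-S 1
  after 1 — PE[0][0] acc=7, pass-E 1, pass-S 1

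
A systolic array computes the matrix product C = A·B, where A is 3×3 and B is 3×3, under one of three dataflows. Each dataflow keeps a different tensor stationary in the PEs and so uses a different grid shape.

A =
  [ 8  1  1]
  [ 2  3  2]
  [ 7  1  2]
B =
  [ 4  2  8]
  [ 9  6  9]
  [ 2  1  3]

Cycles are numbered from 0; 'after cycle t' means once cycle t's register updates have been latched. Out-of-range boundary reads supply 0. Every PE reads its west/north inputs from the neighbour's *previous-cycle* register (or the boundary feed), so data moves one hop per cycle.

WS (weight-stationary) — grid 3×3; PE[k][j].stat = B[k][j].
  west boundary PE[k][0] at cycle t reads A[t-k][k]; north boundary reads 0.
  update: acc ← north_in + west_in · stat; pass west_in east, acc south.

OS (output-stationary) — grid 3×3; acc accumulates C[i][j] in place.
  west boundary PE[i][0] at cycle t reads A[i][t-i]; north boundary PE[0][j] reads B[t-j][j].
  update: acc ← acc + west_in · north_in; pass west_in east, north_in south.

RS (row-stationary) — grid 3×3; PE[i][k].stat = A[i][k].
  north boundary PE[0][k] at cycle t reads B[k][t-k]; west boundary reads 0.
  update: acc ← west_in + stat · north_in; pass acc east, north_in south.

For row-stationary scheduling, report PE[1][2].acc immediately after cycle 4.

PE[1][2].acc = 24

RS (3×3). Following PE[1][2] plus its west/north inputs:
  after 0 — PE[0][2] acc=0, pass-E 0, pass-S 0
  after 0 — PE[1][1] acc=0, pass-E 0, pass-S 0
  after 0 — PE[1][2] acc=0, pass-E 0, pass-S 0
  after 1 — PE[0][2] acc=0, pass-E 0, pass-S 0
  after 1 — PE[1][1] acc=0, pass-E 0, pass-S 0
  after 1 — PE[1][2] acc=0, pass-E 0, pass-S 0
  after 2 — PE[0][2] acc=43, pass-E 43, pass-S 2
  after 2 — PE[1][1] acc=35, pass-E 35, pass-S 9
  after 2 — PE[1][2] acc=0, pass-E 0, pass-S 0
  after 3 — PE[0][2] acc=23, pass-E 23, pass-S 1
  after 3 — PE[1][1] acc=22, pass-E 22, pass-S 6
  after 3 — PE[1][2] acc=39, pass-E 39, pass-S 2
  after 4 — PE[0][2] acc=76, pass-E 76, pass-S 3
  after 4 — PE[1][1] acc=43, pass-E 43, pass-S 9
  after 4 — PE[1][2] acc=24, pass-E 24, pass-S 1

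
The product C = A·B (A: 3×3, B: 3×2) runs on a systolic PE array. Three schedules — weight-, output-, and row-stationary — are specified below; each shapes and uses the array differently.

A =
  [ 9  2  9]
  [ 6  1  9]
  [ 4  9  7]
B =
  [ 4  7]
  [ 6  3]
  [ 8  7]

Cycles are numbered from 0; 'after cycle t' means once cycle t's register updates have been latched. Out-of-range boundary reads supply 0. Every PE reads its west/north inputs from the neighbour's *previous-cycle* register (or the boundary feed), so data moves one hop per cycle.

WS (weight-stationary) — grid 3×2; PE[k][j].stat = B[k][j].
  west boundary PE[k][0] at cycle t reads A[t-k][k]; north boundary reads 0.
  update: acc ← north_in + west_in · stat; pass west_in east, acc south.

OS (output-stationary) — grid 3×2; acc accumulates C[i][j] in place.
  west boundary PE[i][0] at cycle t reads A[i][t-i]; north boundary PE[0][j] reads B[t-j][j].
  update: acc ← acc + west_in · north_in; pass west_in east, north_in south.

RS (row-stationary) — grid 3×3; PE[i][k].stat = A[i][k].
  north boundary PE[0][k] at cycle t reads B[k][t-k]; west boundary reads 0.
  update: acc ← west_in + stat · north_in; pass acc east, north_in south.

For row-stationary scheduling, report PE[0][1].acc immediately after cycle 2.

RS 3×3: PE[0][1] cycle-by-cycle (with neighbour feeds):
  c0 r0c0: 36 / 36 / 4
  c0 r0c1: 0 / 0 / 0
  c1 r0c0: 63 / 63 / 7
  c1 r0c1: 48 / 48 / 6
  c2 r0c0: 0 / 0 / 0
  c2 r0c1: 69 / 69 / 3

PE[0][1].acc = 69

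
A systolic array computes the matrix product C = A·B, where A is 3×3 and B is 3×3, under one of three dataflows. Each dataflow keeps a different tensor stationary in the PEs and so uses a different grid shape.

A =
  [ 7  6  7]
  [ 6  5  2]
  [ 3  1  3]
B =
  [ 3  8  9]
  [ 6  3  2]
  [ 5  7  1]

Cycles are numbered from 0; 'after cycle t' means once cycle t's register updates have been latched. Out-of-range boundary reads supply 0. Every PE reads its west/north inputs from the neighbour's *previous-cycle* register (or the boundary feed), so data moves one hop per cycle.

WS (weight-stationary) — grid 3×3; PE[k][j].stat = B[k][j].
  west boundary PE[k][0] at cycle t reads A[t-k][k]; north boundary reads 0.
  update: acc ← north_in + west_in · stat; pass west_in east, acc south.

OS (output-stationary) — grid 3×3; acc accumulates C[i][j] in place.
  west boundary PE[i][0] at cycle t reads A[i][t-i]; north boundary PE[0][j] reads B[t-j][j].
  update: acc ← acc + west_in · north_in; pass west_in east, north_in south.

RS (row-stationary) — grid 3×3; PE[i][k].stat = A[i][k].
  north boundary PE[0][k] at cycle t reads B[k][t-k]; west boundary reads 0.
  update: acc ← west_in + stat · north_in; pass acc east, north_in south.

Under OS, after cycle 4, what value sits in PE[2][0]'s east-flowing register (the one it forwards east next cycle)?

register = 3

OS (3×3). Following PE[2][0] plus its west/north inputs:
  cycle 0: PE[1][0] → acc 0, east 0, south 0
  cycle 0: PE[2][0] → acc 0, east 0, south 0
  cycle 1: PE[1][0] → acc 18, east 6, south 3
  cycle 1: PE[2][0] → acc 0, east 0, south 0
  cycle 2: PE[1][0] → acc 48, east 5, south 6
  cycle 2: PE[2][0] → acc 9, east 3, south 3
  cycle 3: PE[1][0] → acc 58, east 2, south 5
  cycle 3: PE[2][0] → acc 15, east 1, south 6
  cycle 4: PE[1][0] → acc 58, east 0, south 0
  cycle 4: PE[2][0] → acc 30, east 3, south 5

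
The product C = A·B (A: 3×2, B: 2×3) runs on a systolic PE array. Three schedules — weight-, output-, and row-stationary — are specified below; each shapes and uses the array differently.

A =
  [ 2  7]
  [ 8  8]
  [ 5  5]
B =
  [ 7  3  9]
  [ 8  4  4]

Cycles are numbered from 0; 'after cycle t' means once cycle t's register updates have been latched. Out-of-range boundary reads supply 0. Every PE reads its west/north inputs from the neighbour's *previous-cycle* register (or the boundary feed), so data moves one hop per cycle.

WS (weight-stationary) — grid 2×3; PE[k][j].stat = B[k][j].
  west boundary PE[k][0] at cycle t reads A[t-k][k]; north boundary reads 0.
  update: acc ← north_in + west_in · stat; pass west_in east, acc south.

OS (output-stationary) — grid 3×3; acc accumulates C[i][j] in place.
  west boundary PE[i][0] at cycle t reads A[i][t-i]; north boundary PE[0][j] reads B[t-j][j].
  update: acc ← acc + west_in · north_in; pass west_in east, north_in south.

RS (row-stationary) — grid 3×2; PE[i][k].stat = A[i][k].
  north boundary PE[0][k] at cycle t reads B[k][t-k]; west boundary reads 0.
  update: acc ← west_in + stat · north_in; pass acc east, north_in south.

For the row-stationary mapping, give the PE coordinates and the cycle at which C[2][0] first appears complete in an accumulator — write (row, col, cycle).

RS — PE[2][1] is where C[2][0] collects:
  [0] (2,1) acc=0 (h:0 v:0)
  [1] (2,1) acc=0 (h:0 v:0)
  [2] (2,1) acc=0 (h:0 v:0)
  [3] (2,1) acc=75 (h:75 v:8)

(row, col, cycle) = (2, 1, 3)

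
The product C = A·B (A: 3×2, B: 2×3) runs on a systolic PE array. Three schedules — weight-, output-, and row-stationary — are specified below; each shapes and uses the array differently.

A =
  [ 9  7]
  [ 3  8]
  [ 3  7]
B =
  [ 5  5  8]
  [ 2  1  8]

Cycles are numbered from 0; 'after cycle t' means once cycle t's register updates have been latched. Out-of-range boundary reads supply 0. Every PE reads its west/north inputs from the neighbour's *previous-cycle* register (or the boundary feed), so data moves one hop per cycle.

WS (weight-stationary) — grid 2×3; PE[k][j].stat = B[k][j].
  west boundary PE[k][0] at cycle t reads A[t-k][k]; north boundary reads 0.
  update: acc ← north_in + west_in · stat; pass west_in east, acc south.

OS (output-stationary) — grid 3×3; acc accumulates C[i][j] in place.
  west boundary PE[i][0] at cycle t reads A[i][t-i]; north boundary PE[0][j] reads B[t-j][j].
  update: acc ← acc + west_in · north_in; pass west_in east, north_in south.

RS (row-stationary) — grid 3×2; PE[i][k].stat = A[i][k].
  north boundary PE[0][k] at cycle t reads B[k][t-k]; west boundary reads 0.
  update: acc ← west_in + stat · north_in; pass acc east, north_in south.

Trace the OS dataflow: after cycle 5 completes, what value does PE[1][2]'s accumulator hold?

Tracing OS — 3×3 array, target PE[1][2]:
  c0 r0c2: 0 / 0 / 0
  c0 r1c1: 0 / 0 / 0
  c0 r1c2: 0 / 0 / 0
  c1 r0c2: 0 / 0 / 0
  c1 r1c1: 0 / 0 / 0
  c1 r1c2: 0 / 0 / 0
  c2 r0c2: 72 / 9 / 8
  c2 r1c1: 15 / 3 / 5
  c2 r1c2: 0 / 0 / 0
  c3 r0c2: 128 / 7 / 8
  c3 r1c1: 23 / 8 / 1
  c3 r1c2: 24 / 3 / 8
  c4 r0c2: 128 / 0 / 0
  c4 r1c1: 23 / 0 / 0
  c4 r1c2: 88 / 8 / 8
  c5 r0c2: 128 / 0 / 0
  c5 r1c1: 23 / 0 / 0
  c5 r1c2: 88 / 0 / 0

PE[1][2].acc = 88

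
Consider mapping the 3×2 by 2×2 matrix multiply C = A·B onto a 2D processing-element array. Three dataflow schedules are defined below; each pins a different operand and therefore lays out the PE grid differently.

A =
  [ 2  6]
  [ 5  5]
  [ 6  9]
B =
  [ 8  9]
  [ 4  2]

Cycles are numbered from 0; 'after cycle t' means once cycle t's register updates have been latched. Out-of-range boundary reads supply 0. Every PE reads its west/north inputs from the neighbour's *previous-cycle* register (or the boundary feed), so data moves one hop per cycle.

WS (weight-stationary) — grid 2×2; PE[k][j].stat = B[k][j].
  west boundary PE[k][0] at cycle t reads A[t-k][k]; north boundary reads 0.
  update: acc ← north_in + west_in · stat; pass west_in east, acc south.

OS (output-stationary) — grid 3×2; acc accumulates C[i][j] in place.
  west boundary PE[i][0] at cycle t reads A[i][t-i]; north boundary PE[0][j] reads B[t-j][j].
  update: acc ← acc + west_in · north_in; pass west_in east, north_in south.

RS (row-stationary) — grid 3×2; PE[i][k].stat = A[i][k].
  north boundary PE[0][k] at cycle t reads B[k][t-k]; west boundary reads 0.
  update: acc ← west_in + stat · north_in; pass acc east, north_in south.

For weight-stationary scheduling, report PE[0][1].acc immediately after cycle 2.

WS 2×2: PE[0][1] cycle-by-cycle (with neighbour feeds):
  step 0 · PE0,0: acc=16; fwd→2 fwd↓16
  step 0 · PE0,1: acc=0; fwd→0 fwd↓0
  step 1 · PE0,0: acc=40; fwd→5 fwd↓40
  step 1 · PE0,1: acc=18; fwd→2 fwd↓18
  step 2 · PE0,0: acc=48; fwd→6 fwd↓48
  step 2 · PE0,1: acc=45; fwd→5 fwd↓45

PE[0][1].acc = 45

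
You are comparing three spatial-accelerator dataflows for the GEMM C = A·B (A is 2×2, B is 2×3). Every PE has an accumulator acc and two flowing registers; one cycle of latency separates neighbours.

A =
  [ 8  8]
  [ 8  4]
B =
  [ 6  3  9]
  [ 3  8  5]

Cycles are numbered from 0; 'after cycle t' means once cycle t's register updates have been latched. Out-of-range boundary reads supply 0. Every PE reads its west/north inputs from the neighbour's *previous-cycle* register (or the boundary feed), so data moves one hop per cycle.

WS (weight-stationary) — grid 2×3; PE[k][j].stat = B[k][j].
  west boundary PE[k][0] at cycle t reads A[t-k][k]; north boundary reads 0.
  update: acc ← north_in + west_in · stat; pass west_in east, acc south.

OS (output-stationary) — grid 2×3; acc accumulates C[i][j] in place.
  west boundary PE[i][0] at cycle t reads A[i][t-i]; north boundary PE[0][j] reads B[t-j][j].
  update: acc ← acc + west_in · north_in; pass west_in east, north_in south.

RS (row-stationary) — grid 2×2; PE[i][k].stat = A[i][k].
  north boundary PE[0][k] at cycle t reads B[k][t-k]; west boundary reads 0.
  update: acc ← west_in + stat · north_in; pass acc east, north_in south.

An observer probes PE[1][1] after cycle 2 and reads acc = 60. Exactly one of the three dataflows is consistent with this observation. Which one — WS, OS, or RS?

dataflow = RS

Under WS (2×3), PE[1][1]:
  after 0 — PE[1][1] acc=0, pass-E 0, pass-S 0
  after 1 — PE[1][1] acc=0, pass-E 0, pass-S 0
  after 2 — PE[1][1] acc=88, pass-E 8, pass-S 88
Under OS (2×3), PE[1][1]:
  after 0 — PE[1][1] acc=0, pass-E 0, pass-S 0
  after 1 — PE[1][1] acc=0, pass-E 0, pass-S 0
  after 2 — PE[1][1] acc=24, pass-E 8, pass-S 3
Under RS (2×2), PE[1][1]:
  after 0 — PE[1][1] acc=0, pass-E 0, pass-S 0
  after 1 — PE[1][1] acc=0, pass-E 0, pass-S 0
  after 2 — PE[1][1] acc=60, pass-E 60, pass-S 3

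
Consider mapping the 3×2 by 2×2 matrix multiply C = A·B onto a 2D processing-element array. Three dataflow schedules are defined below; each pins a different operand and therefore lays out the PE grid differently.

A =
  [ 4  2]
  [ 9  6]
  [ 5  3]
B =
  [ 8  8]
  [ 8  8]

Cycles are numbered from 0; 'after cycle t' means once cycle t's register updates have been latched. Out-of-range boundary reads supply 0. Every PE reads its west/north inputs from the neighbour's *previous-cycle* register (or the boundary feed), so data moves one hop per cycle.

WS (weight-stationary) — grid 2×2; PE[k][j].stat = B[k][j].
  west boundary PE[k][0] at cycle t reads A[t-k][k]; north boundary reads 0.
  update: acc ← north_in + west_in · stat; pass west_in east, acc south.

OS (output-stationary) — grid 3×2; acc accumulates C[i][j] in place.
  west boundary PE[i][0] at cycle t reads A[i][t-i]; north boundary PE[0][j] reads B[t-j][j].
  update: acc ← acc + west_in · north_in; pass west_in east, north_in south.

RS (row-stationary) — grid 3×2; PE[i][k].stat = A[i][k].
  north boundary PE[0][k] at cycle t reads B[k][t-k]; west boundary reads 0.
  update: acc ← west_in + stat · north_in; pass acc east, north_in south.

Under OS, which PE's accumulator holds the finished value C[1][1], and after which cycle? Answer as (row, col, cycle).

OS: C[1][1] accumulates in PE[1][1]:
  [0] (1,1) acc=0 (h:0 v:0)
  [1] (1,1) acc=0 (h:0 v:0)
  [2] (1,1) acc=72 (h:9 v:8)
  [3] (1,1) acc=120 (h:6 v:8)

(row, col, cycle) = (1, 1, 3)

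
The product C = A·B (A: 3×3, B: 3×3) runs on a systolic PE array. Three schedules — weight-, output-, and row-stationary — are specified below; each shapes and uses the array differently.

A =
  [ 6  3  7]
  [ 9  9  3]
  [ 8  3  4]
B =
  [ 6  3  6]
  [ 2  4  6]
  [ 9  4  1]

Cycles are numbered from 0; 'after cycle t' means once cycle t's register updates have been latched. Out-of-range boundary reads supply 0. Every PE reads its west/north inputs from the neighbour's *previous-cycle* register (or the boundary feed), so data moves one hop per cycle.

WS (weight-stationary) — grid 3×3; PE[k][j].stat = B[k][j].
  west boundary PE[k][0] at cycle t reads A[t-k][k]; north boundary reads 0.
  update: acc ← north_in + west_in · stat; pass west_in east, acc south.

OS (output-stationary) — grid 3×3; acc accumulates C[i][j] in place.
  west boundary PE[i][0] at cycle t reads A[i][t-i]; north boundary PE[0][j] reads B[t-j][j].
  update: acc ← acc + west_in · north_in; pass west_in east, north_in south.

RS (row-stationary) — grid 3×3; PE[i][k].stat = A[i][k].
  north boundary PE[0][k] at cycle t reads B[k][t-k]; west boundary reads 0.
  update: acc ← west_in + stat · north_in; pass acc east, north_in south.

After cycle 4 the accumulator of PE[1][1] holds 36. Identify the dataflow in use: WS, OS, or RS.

WS [3×3] PE[1][1] across cycles:
  cycle 0: PE[1][1] → acc 0, east 0, south 0
  cycle 1: PE[1][1] → acc 0, east 0, south 0
  cycle 2: PE[1][1] → acc 30, east 3, south 30
  cycle 3: PE[1][1] → acc 63, east 9, south 63
  cycle 4: PE[1][1] → acc 36, east 3, south 36
OS [3×3] PE[1][1] across cycles:
  cycle 0: PE[1][1] → acc 0, east 0, south 0
  cycle 1: PE[1][1] → acc 0, east 0, south 0
  cycle 2: PE[1][1] → acc 27, east 9, south 3
  cycle 3: PE[1][1] → acc 63, east 9, south 4
  cycle 4: PE[1][1] → acc 75, east 3, south 4
RS [3×3] PE[1][1] across cycles:
  cycle 0: PE[1][1] → acc 0, east 0, south 0
  cycle 1: PE[1][1] → acc 0, east 0, south 0
  cycle 2: PE[1][1] → acc 72, east 72, south 2
  cycle 3: PE[1][1] → acc 63, east 63, south 4
  cycle 4: PE[1][1] → acc 108, east 108, south 6

dataflow = WS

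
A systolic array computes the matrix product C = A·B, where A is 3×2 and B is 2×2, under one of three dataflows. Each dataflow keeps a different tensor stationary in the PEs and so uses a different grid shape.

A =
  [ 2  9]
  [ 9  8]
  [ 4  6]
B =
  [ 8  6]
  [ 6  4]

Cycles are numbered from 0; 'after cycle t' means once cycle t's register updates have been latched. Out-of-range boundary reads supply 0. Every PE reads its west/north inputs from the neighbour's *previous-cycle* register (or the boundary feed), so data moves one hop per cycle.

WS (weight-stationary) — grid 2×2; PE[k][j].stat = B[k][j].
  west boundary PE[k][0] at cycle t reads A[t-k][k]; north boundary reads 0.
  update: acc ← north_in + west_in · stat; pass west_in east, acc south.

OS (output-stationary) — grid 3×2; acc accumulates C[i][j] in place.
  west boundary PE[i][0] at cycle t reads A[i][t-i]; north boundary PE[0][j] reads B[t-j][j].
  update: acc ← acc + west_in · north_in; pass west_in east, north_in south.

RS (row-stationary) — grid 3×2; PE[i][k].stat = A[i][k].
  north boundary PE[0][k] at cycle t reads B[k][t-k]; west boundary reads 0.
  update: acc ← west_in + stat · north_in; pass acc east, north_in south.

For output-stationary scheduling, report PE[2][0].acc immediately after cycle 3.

Tracing OS — 3×2 array, target PE[2][0]:
  cycle 0: PE[1][0] → acc 0, east 0, south 0
  cycle 0: PE[2][0] → acc 0, east 0, south 0
  cycle 1: PE[1][0] → acc 72, east 9, south 8
  cycle 1: PE[2][0] → acc 0, east 0, south 0
  cycle 2: PE[1][0] → acc 120, east 8, south 6
  cycle 2: PE[2][0] → acc 32, east 4, south 8
  cycle 3: PE[1][0] → acc 120, east 0, south 0
  cycle 3: PE[2][0] → acc 68, east 6, south 6

PE[2][0].acc = 68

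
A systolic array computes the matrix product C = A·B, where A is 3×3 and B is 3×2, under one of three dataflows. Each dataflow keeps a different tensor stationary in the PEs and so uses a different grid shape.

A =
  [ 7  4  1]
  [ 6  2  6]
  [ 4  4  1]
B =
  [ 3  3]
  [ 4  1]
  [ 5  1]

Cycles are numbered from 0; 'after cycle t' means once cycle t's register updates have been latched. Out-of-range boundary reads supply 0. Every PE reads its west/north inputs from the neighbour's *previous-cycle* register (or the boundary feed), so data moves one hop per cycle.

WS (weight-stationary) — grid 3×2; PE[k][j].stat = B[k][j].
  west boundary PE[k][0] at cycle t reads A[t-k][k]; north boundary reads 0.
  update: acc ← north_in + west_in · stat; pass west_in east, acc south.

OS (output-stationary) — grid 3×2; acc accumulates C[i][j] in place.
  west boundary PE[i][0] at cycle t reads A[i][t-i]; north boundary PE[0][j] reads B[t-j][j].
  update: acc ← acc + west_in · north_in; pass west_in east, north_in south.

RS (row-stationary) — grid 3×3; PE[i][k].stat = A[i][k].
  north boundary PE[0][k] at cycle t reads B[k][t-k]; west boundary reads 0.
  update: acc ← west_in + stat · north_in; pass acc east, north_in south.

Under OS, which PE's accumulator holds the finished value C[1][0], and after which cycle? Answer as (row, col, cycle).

(row, col, cycle) = (1, 0, 3)

OS — PE[1][0] is where C[1][0] collects:
  @0  [1,0]  acc 0  |  →0  ↓0
  @1  [1,0]  acc 18  |  →6  ↓3
  @2  [1,0]  acc 26  |  →2  ↓4
  @3  [1,0]  acc 56  |  →6  ↓5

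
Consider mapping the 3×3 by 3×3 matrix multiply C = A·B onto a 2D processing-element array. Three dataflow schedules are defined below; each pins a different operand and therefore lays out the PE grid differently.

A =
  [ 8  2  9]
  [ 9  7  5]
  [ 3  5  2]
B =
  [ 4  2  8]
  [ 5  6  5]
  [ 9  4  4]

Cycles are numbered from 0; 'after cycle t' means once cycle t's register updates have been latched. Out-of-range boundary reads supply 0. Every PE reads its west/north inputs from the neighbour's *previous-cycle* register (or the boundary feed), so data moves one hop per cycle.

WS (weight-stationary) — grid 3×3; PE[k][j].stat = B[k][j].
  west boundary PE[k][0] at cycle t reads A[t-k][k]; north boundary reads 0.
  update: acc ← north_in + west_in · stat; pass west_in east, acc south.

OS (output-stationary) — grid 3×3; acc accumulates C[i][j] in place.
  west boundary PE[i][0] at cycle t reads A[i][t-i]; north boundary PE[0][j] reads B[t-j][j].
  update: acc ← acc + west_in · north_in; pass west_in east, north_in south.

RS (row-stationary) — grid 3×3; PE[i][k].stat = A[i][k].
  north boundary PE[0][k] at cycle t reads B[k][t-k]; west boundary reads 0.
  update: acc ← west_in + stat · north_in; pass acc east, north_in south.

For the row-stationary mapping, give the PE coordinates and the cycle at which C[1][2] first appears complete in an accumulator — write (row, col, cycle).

Under RS, C[1][2] lands at PE[1][2]:
  step 0 · PE1,2: acc=0; fwd→0 fwd↓0
  step 1 · PE1,2: acc=0; fwd→0 fwd↓0
  step 2 · PE1,2: acc=0; fwd→0 fwd↓0
  step 3 · PE1,2: acc=116; fwd→116 fwd↓9
  step 4 · PE1,2: acc=80; fwd→80 fwd↓4
  step 5 · PE1,2: acc=127; fwd→127 fwd↓4

(row, col, cycle) = (1, 2, 5)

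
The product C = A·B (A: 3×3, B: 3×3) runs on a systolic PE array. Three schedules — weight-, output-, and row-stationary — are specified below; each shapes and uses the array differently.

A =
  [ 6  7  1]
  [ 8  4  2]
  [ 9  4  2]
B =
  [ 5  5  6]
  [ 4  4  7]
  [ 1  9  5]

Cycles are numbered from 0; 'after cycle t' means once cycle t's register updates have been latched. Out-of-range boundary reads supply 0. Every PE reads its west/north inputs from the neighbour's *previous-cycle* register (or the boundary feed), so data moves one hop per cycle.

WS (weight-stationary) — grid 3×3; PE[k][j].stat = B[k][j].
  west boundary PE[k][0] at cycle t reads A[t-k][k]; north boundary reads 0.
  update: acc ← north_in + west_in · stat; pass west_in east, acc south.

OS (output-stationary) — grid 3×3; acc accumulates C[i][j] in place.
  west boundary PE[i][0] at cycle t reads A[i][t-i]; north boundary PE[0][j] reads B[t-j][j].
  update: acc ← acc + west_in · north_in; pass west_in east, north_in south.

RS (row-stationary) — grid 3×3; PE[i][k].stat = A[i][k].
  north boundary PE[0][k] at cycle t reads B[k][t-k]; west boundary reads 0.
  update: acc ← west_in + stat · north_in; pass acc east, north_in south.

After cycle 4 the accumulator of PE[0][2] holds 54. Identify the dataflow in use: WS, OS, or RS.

— WS: 3×3; PE[0][2] trace:
  t=0 PE[0][2]: acc=0 h=0 v=0
  t=1 PE[0][2]: acc=0 h=0 v=0
  t=2 PE[0][2]: acc=36 h=6 v=36
  t=3 PE[0][2]: acc=48 h=8 v=48
  t=4 PE[0][2]: acc=54 h=9 v=54
— OS: 3×3; PE[0][2] trace:
  t=0 PE[0][2]: acc=0 h=0 v=0
  t=1 PE[0][2]: acc=0 h=0 v=0
  t=2 PE[0][2]: acc=36 h=6 v=6
  t=3 PE[0][2]: acc=85 h=7 v=7
  t=4 PE[0][2]: acc=90 h=1 v=5
— RS: 3×3; PE[0][2] trace:
  t=0 PE[0][2]: acc=0 h=0 v=0
  t=1 PE[0][2]: acc=0 h=0 v=0
  t=2 PE[0][2]: acc=59 h=59 v=1
  t=3 PE[0][2]: acc=67 h=67 v=9
  t=4 PE[0][2]: acc=90 h=90 v=5

dataflow = WS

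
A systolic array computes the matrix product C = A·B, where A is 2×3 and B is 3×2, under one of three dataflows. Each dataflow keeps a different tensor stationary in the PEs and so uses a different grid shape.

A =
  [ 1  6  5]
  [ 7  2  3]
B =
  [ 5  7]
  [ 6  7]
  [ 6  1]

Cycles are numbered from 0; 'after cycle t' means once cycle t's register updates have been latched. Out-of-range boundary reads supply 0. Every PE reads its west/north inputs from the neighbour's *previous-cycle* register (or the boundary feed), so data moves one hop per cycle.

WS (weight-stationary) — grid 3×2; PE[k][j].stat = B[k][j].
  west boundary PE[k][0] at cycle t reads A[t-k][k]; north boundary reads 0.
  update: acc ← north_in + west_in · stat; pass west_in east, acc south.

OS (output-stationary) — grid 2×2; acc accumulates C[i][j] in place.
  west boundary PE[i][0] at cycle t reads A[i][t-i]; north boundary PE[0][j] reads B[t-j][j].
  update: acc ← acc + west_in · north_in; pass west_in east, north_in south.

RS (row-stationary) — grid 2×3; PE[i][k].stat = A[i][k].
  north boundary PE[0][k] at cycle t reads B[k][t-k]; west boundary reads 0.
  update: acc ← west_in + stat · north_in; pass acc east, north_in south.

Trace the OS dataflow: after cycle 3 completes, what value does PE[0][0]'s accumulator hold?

PE[0][0].acc = 71

OS 2×2: PE[0][0] cycle-by-cycle (with neighbour feeds):
  [0] (0,0) acc=5 (h:1 v:5)
  [1] (0,0) acc=41 (h:6 v:6)
  [2] (0,0) acc=71 (h:5 v:6)
  [3] (0,0) acc=71 (h:0 v:0)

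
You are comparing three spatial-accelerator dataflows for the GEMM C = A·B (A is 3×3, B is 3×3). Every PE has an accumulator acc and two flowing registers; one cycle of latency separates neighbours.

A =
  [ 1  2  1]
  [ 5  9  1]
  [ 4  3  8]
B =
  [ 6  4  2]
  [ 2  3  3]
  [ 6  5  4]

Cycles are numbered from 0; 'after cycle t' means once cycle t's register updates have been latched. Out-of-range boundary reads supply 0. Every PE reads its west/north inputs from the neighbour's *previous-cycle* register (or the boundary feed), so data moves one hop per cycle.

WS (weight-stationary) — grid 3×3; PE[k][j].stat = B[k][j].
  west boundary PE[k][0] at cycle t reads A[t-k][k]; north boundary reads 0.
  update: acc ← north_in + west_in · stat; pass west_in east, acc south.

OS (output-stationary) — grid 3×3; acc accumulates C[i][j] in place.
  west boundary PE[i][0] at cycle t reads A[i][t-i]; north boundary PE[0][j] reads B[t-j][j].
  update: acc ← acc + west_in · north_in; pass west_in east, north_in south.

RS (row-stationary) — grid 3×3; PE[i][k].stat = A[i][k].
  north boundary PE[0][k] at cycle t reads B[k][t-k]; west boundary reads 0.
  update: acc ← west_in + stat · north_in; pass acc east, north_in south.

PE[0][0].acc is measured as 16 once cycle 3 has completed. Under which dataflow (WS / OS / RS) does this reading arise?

dataflow = OS

Under WS (3×3), PE[0][0]:
  0: (0,0).acc=6  regs=<1,6>
  1: (0,0).acc=30  regs=<5,30>
  2: (0,0).acc=24  regs=<4,24>
  3: (0,0).acc=0  regs=<0,0>
Under OS (3×3), PE[0][0]:
  0: (0,0).acc=6  regs=<1,6>
  1: (0,0).acc=10  regs=<2,2>
  2: (0,0).acc=16  regs=<1,6>
  3: (0,0).acc=16  regs=<0,0>
Under RS (3×3), PE[0][0]:
  0: (0,0).acc=6  regs=<6,6>
  1: (0,0).acc=4  regs=<4,4>
  2: (0,0).acc=2  regs=<2,2>
  3: (0,0).acc=0  regs=<0,0>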